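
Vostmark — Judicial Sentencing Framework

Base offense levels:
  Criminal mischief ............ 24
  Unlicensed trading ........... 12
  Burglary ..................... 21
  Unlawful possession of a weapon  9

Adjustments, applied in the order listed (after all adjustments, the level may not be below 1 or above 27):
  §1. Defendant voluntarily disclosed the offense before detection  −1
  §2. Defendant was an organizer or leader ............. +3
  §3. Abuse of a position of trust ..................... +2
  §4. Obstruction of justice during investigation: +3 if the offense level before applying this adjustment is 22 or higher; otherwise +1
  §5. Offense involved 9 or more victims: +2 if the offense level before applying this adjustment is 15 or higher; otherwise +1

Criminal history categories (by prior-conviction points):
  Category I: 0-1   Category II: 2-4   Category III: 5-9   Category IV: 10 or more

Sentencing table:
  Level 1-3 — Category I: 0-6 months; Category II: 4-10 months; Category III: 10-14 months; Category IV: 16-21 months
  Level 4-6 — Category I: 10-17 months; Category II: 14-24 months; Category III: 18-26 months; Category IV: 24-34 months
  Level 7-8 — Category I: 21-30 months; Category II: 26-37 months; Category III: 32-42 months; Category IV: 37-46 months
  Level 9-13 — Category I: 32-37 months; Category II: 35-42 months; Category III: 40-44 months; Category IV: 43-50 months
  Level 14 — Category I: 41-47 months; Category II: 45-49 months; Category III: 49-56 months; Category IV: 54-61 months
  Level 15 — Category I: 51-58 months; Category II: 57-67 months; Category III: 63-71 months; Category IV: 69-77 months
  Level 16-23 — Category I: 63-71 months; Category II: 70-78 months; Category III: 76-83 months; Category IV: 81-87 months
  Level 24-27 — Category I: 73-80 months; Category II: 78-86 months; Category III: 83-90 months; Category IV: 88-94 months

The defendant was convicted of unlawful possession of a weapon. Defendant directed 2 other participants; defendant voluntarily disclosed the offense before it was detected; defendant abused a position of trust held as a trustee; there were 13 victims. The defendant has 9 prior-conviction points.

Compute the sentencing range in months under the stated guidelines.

Base offense level for unlawful possession of a weapon: 9.
§1 applies: 9 − 1 = 8.
§2 applies: 8 + 3 = 11.
§3 applies: 11 + 2 = 13.
§5 applies (level before this adjustment is 13 < 15, so +1): 13 + 1 = 14.
Final offense level: 14.
Criminal history: 9 prior points → Category III (5-9).
Level 14 falls in the 14 band.
Grid: Level 14 × Category III = 49-56 months.

49-56 months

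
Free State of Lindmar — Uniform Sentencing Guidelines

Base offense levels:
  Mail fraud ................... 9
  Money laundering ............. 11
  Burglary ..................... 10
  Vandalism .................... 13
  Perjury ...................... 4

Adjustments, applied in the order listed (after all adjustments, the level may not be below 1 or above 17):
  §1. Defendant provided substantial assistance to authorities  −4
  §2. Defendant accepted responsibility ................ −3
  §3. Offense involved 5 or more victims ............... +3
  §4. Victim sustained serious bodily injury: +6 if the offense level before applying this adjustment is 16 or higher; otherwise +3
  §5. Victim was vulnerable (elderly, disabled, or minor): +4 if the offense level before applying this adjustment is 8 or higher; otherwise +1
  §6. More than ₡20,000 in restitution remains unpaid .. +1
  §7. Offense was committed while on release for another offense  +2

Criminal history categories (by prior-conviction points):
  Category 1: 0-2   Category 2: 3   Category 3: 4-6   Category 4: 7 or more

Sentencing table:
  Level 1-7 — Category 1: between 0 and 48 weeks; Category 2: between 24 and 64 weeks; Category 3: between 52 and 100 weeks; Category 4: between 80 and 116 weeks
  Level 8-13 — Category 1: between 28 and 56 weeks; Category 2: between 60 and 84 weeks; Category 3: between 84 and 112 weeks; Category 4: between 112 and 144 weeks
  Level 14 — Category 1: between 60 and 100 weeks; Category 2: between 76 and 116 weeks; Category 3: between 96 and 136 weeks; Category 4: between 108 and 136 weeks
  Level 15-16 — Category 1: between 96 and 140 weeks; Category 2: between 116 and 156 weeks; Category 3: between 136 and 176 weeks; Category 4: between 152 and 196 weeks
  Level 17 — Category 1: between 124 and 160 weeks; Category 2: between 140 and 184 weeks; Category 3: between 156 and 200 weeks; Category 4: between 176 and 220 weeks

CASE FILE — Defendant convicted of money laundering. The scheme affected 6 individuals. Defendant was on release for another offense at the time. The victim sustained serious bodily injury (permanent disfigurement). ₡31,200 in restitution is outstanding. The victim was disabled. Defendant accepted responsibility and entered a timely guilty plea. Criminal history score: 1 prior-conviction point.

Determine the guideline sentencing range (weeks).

Base offense level for money laundering: 11.
§1 does not apply.
§2 applies: 11 − 3 = 8.
§3 applies: 8 + 3 = 11.
§4 applies (level before this adjustment is 11 < 16, so +3): 11 + 3 = 14.
§5 applies (level before this adjustment is 14 ≥ 8, so +4): 14 + 4 = 18.
§6 applies: 18 + 1 = 19.
§7 applies: 19 + 2 = 21.
Level 21 exceeds the maximum of 17; capped at 17.
Final offense level: 17.
Criminal history: 1 prior point → Category 1 (0-2).
Level 17 falls in the 17 band.
Grid: Level 17 × Category 1 = 124-160 weeks.

124-160 weeks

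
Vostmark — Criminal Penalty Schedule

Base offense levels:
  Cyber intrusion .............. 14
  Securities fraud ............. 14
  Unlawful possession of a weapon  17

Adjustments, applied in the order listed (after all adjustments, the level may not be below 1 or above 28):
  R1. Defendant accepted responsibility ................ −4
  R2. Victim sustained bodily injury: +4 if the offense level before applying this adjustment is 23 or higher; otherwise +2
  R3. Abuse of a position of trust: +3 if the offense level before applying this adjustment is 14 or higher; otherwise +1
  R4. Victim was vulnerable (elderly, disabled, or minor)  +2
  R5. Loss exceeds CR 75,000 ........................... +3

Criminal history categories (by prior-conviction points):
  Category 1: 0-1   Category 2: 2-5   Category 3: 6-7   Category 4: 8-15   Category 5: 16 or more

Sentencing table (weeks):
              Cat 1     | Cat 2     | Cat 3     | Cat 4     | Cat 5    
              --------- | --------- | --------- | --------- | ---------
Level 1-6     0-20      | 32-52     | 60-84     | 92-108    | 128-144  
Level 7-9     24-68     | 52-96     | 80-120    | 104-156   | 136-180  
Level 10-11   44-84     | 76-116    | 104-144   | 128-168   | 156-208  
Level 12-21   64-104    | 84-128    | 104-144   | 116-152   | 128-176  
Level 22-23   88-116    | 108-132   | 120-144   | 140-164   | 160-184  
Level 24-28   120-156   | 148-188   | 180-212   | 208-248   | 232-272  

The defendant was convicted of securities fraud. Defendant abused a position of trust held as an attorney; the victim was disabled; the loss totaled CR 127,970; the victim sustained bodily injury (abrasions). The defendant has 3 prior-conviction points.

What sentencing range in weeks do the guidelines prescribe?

Base offense level for securities fraud: 14.
R2 applies (level before this adjustment is 14 < 23, so +2): 14 + 2 = 16.
R3 applies (level before this adjustment is 16 ≥ 14, so +3): 16 + 3 = 19.
R4 applies: 19 + 2 = 21.
R5 applies: 21 + 3 = 24.
Final offense level: 24.
Criminal history: 3 prior points → Category 2 (2-5).
Level 24 falls in the 24-28 band.
Grid: Level 24-28 × Category 2 = 148-188 weeks.

148-188 weeks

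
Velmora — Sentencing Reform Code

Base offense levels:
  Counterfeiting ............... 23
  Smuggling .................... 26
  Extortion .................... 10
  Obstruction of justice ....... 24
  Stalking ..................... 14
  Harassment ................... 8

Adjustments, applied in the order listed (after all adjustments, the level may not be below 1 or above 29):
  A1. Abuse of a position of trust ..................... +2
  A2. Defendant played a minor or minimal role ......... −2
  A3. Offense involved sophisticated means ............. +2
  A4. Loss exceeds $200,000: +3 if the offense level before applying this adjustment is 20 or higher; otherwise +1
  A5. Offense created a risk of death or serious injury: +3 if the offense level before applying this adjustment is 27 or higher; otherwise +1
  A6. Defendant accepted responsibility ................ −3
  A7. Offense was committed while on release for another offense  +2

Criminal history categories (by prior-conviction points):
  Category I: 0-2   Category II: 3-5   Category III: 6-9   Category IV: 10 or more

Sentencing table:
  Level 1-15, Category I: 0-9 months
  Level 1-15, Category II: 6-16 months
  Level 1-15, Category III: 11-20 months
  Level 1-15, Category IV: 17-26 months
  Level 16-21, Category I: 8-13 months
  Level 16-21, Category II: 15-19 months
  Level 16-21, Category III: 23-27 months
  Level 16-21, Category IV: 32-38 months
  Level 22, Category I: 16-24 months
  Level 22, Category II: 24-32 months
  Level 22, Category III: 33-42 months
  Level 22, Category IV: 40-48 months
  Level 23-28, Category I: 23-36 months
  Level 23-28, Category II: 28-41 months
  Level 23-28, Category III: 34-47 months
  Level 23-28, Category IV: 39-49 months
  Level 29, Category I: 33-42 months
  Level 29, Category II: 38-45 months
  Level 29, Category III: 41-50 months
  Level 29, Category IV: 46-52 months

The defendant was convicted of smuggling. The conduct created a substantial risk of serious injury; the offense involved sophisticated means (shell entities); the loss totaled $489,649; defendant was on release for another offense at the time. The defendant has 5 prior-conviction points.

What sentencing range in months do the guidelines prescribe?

Base offense level for smuggling: 26.
A1 does not apply.
A3 applies: 26 + 2 = 28.
A4 applies (level before this adjustment is 28 ≥ 20, so +3): 28 + 3 = 31.
A5 applies (level before this adjustment is 31 ≥ 27, so +3): 31 + 3 = 34.
A7 applies: 34 + 2 = 36.
Level 36 exceeds the maximum of 29; capped at 29.
Final offense level: 29.
Criminal history: 5 prior points → Category II (3-5).
Level 29 falls in the 29 band.
Grid: Level 29 × Category II = 38-45 months.

38-45 months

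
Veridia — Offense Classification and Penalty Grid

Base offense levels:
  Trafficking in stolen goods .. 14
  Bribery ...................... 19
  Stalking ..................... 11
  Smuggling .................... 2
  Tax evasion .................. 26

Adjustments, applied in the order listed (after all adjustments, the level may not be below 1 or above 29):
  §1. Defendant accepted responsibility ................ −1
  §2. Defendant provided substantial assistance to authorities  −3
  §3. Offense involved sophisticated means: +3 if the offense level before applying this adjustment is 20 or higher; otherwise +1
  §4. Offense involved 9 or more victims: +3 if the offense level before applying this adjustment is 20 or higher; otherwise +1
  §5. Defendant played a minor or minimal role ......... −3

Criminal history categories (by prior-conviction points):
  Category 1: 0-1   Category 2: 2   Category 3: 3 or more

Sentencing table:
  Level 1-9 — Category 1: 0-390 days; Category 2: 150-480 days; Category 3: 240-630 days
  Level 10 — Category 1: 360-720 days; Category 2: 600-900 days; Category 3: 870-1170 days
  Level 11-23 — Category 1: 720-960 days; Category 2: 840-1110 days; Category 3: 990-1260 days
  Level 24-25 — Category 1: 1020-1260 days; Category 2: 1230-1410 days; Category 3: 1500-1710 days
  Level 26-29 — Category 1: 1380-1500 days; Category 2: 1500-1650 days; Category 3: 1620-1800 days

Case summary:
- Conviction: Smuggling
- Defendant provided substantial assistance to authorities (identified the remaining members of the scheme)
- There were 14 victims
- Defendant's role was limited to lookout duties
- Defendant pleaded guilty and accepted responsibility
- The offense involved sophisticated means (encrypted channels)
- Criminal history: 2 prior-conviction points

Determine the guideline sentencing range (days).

Base offense level for smuggling: 2.
§1 applies: 2 − 1 = 1.
§2 applies: 1 − 3 = -2.
§3 applies (level before this adjustment is -2 < 20, so +1): -2 + 1 = -1.
§4 applies (level before this adjustment is -1 < 20, so +1): -1 + 1 = 0.
§5 applies: 0 − 3 = -3.
Level -3 is below the minimum of 1; floored at 1.
Final offense level: 1.
Criminal history: 2 prior points → Category 2 (2).
Level 1 falls in the 1-9 band.
Grid: Level 1-9 × Category 2 = 150-480 days.

150-480 days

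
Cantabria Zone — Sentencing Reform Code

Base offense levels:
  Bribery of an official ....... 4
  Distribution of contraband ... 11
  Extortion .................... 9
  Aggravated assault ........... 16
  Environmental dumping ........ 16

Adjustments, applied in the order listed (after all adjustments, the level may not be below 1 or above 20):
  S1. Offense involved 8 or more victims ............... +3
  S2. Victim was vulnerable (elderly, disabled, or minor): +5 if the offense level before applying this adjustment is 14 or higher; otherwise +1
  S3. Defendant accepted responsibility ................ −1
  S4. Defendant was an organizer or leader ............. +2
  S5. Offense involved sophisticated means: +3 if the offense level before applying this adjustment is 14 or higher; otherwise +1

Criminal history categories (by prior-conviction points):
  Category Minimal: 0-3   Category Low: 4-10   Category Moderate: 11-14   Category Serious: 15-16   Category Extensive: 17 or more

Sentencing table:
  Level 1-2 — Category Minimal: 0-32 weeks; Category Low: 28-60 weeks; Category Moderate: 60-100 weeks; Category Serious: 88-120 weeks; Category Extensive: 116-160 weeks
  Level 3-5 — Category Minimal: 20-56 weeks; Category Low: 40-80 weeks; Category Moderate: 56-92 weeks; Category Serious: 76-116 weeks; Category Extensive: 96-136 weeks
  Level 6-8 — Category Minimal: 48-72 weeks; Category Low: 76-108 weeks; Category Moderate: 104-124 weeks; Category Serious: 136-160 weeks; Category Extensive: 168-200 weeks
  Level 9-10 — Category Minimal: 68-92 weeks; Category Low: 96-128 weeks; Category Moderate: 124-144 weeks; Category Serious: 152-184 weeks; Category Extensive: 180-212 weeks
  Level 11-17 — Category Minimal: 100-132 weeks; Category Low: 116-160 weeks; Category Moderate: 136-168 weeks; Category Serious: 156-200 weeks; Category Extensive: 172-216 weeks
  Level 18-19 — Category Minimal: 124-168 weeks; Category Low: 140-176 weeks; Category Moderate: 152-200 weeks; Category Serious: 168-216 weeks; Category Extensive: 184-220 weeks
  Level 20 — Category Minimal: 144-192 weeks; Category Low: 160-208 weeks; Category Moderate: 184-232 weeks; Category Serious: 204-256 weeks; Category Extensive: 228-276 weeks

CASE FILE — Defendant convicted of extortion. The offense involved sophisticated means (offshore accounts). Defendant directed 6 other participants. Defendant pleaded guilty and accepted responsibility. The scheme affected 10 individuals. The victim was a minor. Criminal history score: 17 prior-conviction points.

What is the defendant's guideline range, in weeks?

Base offense level for extortion: 9.
S1 applies: 9 + 3 = 12.
S2 applies (level before this adjustment is 12 < 14, so +1): 12 + 1 = 13.
S3 applies: 13 − 1 = 12.
S4 applies: 12 + 2 = 14.
S5 applies (level before this adjustment is 14 ≥ 14, so +3): 14 + 3 = 17.
Final offense level: 17.
Criminal history: 17 prior points → Category Extensive (17+).
Level 17 falls in the 11-17 band.
Grid: Level 11-17 × Category Extensive = 172-216 weeks.

172-216 weeks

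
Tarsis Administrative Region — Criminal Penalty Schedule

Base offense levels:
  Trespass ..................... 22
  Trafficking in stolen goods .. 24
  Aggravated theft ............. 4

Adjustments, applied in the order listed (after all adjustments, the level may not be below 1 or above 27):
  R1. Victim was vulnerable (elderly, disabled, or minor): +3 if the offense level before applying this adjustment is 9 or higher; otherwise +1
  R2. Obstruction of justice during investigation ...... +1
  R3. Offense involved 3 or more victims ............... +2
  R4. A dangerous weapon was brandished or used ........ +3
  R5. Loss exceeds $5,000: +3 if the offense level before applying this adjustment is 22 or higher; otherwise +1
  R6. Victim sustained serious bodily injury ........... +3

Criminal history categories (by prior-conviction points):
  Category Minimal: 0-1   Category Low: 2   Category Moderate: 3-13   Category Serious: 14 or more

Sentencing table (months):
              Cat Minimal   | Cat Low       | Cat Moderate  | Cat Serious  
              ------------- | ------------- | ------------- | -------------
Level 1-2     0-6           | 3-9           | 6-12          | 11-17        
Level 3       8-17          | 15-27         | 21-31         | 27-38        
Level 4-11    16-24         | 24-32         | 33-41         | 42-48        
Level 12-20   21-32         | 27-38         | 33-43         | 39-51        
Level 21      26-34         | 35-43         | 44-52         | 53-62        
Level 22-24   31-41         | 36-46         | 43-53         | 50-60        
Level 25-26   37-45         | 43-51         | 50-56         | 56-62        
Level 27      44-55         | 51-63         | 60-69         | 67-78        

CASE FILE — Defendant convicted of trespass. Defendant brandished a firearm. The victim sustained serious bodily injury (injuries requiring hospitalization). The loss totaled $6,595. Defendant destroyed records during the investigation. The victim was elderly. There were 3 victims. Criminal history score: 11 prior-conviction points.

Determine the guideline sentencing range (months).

Base offense level for trespass: 22.
R1 applies (level before this adjustment is 22 ≥ 9, so +3): 22 + 3 = 25.
R2 applies: 25 + 1 = 26.
R3 applies: 26 + 2 = 28.
R4 applies: 28 + 3 = 31.
R5 applies (level before this adjustment is 31 ≥ 22, so +3): 31 + 3 = 34.
R6 applies: 34 + 3 = 37.
Level 37 exceeds the maximum of 27; capped at 27.
Final offense level: 27.
Criminal history: 11 prior points → Category Moderate (3-13).
Level 27 falls in the 27 band.
Grid: Level 27 × Category Moderate = 60-69 months.

60-69 months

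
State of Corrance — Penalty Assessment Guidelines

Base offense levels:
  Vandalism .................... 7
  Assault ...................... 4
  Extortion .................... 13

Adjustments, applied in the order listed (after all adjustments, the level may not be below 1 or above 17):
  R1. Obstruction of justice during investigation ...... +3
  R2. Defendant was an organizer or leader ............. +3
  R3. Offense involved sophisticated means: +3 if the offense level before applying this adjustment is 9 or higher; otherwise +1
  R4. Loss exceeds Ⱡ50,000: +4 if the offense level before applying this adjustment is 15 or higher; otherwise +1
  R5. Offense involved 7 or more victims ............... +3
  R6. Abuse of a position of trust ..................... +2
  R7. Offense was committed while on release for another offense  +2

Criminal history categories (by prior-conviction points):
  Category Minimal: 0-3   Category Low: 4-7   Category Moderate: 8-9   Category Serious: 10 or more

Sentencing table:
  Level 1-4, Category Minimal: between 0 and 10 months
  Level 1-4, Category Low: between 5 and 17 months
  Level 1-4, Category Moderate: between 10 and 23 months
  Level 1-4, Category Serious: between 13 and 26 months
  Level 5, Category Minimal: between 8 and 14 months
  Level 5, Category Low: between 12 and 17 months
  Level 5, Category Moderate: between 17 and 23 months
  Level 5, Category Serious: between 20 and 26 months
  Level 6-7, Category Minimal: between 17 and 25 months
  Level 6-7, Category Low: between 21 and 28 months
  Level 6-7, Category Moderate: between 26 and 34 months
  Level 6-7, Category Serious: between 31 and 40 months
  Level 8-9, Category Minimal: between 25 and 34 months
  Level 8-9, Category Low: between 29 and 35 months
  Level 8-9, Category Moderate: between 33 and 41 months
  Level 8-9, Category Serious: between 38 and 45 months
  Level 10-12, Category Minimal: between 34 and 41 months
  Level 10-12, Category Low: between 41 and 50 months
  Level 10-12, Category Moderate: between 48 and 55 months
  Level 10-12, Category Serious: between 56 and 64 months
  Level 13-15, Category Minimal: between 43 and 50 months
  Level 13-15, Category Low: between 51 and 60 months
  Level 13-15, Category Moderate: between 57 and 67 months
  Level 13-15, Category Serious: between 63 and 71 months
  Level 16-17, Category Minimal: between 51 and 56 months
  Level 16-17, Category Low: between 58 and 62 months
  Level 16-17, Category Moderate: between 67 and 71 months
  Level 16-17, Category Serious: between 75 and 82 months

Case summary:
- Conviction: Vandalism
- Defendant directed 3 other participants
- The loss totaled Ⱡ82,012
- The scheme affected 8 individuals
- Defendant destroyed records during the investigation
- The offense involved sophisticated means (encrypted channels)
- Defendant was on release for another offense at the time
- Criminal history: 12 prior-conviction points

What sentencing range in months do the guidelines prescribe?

75-82 months

Base offense level for vandalism: 7.
R1 applies: 7 + 3 = 10.
R2 applies: 10 + 3 = 13.
R3 applies (level before this adjustment is 13 ≥ 9, so +3): 13 + 3 = 16.
R4 applies (level before this adjustment is 16 ≥ 15, so +4): 16 + 4 = 20.
R5 applies: 20 + 3 = 23.
R7 applies: 23 + 2 = 25.
Level 25 exceeds the maximum of 17; capped at 17.
Final offense level: 17.
Criminal history: 12 prior points → Category Serious (10+).
Level 17 falls in the 16-17 band.
Grid: Level 16-17 × Category Serious = 75-82 months.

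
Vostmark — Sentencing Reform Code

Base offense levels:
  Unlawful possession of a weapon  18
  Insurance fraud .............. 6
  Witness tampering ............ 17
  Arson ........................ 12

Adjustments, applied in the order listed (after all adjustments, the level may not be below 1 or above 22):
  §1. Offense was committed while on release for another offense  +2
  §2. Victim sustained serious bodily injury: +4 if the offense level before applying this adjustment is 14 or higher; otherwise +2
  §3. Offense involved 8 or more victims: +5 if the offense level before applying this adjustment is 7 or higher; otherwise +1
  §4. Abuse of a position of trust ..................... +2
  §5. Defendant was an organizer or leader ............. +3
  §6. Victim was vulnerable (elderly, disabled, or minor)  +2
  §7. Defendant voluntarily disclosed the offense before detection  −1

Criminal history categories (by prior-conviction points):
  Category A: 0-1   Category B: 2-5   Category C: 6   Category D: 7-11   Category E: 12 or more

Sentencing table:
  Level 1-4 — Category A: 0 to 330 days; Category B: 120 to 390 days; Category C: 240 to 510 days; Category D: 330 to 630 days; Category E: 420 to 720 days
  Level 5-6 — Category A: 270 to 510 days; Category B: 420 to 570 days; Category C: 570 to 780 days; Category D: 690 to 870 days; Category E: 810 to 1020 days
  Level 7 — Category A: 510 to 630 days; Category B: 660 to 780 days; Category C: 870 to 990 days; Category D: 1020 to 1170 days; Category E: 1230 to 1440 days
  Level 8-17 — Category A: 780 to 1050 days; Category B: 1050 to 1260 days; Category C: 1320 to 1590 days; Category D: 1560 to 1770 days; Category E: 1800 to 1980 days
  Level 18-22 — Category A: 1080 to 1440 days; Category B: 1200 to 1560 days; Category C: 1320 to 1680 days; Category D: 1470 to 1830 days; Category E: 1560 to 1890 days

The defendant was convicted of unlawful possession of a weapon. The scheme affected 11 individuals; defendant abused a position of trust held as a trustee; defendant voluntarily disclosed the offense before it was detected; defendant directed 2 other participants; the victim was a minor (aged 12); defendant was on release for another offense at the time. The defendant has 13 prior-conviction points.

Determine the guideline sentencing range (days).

1560-1890 days

Base offense level for unlawful possession of a weapon: 18.
§1 applies: 18 + 2 = 20.
§3 applies (level before this adjustment is 20 ≥ 7, so +5): 20 + 5 = 25.
§4 applies: 25 + 2 = 27.
§5 applies: 27 + 3 = 30.
§6 applies: 30 + 2 = 32.
§7 applies: 32 − 1 = 31.
Level 31 exceeds the maximum of 22; capped at 22.
Final offense level: 22.
Criminal history: 13 prior points → Category E (12+).
Level 22 falls in the 18-22 band.
Grid: Level 18-22 × Category E = 1560-1890 days.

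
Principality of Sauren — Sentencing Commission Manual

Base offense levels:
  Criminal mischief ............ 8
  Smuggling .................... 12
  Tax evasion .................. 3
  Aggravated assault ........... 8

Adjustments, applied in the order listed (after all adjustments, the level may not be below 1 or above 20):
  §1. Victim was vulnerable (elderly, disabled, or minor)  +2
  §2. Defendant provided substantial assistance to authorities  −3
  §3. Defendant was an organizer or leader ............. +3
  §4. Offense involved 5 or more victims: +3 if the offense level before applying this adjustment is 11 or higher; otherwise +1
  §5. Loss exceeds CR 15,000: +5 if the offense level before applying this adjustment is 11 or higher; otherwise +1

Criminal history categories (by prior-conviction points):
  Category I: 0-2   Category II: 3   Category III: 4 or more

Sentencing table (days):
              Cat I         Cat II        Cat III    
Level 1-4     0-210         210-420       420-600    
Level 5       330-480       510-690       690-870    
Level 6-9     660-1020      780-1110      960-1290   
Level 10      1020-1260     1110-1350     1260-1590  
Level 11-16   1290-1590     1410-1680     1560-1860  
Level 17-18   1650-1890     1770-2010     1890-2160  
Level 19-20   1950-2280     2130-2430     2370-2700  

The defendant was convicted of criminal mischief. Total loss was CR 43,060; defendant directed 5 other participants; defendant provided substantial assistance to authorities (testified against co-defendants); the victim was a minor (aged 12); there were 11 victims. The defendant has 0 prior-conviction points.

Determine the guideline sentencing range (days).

1290-1590 days

Base offense level for criminal mischief: 8.
§1 applies: 8 + 2 = 10.
§2 applies: 10 − 3 = 7.
§3 applies: 7 + 3 = 10.
§4 applies (level before this adjustment is 10 < 11, so +1): 10 + 1 = 11.
§5 applies (level before this adjustment is 11 ≥ 11, so +5): 11 + 5 = 16.
Final offense level: 16.
Criminal history: 0 prior points → Category I (0-2).
Level 16 falls in the 11-16 band.
Grid: Level 11-16 × Category I = 1290-1590 days.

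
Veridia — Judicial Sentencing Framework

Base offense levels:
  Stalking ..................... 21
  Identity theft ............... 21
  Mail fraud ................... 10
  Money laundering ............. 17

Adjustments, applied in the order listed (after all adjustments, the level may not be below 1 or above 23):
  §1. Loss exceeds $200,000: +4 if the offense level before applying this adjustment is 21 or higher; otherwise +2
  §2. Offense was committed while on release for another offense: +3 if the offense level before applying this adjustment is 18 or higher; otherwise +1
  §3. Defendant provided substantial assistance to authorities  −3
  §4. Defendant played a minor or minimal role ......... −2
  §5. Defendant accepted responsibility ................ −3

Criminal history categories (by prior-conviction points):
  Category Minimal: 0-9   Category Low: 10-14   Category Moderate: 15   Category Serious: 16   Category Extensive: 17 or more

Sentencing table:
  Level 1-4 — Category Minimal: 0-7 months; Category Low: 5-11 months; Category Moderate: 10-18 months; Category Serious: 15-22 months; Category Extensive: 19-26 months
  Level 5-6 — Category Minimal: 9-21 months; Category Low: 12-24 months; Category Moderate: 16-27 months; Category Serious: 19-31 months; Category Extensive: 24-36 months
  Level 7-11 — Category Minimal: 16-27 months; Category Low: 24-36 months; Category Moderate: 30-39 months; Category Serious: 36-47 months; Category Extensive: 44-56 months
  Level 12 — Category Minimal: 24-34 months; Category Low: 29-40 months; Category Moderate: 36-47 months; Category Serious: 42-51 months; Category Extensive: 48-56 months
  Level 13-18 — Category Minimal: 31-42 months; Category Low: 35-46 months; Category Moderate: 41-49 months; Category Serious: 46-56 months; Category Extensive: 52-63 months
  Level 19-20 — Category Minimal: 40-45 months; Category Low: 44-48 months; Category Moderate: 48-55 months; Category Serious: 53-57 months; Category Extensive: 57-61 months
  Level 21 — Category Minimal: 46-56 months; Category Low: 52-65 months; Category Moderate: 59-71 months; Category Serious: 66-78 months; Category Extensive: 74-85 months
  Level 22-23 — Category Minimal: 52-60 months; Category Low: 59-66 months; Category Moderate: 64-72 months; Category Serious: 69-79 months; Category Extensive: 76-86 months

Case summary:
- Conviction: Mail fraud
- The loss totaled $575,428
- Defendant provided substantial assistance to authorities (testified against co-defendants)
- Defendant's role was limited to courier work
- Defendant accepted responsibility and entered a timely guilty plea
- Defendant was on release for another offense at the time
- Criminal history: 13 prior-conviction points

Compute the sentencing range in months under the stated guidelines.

12-24 months

Base offense level for mail fraud: 10.
§1 applies (level before this adjustment is 10 < 21, so +2): 10 + 2 = 12.
§2 applies (level before this adjustment is 12 < 18, so +1): 12 + 1 = 13.
§3 applies: 13 − 3 = 10.
§4 applies: 10 − 2 = 8.
§5 applies: 8 − 3 = 5.
Final offense level: 5.
Criminal history: 13 prior points → Category Low (10-14).
Level 5 falls in the 5-6 band.
Grid: Level 5-6 × Category Low = 12-24 months.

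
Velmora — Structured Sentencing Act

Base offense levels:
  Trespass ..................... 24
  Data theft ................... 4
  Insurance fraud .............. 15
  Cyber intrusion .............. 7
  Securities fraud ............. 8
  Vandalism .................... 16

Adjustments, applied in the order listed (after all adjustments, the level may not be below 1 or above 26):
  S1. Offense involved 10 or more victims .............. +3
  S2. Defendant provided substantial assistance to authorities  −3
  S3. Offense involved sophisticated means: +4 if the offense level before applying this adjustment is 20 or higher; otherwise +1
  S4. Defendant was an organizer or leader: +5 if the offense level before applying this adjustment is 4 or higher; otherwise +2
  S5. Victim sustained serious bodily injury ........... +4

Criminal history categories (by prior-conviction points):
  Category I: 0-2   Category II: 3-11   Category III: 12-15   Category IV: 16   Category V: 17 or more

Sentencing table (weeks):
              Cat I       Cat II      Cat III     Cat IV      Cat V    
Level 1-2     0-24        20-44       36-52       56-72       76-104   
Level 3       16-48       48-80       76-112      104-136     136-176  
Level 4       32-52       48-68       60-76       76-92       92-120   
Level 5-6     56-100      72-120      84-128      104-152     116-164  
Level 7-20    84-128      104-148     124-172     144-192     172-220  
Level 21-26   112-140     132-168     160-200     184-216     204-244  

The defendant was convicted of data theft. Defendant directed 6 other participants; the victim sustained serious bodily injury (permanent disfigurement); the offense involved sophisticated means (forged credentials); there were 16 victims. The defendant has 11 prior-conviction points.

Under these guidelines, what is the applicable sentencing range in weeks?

Base offense level for data theft: 4.
S1 applies: 4 + 3 = 7.
S3 applies (level before this adjustment is 7 < 20, so +1): 7 + 1 = 8.
S4 applies (level before this adjustment is 8 ≥ 4, so +5): 8 + 5 = 13.
S5 applies: 13 + 4 = 17.
Final offense level: 17.
Criminal history: 11 prior points → Category II (3-11).
Level 17 falls in the 7-20 band.
Grid: Level 7-20 × Category II = 104-148 weeks.

104-148 weeks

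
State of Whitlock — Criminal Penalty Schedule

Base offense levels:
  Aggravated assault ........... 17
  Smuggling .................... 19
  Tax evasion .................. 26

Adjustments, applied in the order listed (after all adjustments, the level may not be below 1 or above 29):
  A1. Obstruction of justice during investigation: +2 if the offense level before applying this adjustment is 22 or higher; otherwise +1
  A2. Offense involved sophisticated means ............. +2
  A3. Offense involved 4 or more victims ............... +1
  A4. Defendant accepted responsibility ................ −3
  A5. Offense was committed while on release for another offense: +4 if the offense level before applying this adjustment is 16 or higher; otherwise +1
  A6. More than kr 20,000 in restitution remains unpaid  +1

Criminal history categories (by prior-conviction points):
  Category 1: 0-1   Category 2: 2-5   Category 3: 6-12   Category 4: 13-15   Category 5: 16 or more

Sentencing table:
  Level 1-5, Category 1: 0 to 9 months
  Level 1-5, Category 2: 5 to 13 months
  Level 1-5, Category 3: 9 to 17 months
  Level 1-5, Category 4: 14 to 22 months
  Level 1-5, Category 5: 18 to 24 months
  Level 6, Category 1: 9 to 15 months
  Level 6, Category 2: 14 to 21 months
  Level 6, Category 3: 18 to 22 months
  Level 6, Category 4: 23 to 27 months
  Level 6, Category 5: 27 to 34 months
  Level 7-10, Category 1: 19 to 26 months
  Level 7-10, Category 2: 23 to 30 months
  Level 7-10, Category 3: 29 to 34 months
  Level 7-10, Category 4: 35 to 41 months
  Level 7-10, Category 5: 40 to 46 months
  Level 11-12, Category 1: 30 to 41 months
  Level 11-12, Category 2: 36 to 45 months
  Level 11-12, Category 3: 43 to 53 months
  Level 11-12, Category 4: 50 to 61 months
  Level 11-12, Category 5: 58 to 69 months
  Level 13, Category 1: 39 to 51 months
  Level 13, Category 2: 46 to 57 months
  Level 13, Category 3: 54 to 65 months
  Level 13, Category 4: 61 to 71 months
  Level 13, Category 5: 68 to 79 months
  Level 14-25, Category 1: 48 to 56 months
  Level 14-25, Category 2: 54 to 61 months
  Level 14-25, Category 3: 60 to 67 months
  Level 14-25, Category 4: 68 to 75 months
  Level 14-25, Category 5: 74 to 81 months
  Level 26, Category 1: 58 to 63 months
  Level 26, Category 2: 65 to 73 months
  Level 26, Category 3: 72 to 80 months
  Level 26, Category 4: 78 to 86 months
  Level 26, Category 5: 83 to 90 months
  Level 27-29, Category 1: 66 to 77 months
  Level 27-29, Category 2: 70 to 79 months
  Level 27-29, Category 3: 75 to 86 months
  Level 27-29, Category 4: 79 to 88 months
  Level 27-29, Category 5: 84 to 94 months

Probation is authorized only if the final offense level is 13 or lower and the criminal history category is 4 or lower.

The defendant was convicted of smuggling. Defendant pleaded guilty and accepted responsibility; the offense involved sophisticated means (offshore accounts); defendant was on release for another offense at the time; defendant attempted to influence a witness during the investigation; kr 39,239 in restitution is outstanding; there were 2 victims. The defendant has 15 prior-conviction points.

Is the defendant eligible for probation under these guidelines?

No

Base offense level for smuggling: 19.
A1 applies (level before this adjustment is 19 < 22, so +1): 19 + 1 = 20.
A2 applies: 20 + 2 = 22.
A3 does not apply.
A4 applies: 22 − 3 = 19.
A5 applies (level before this adjustment is 19 ≥ 16, so +4): 19 + 4 = 23.
A6 applies: 23 + 1 = 24.
Final offense level: 24.
Criminal history: 15 prior points → Category 4 (13-15).
Level 24 falls in the 14-25 band.
Grid: Level 14-25 × Category 4 = 68-75 months.
Probation check: level 24 > 13 and category 4 ≤ 4 → not eligible.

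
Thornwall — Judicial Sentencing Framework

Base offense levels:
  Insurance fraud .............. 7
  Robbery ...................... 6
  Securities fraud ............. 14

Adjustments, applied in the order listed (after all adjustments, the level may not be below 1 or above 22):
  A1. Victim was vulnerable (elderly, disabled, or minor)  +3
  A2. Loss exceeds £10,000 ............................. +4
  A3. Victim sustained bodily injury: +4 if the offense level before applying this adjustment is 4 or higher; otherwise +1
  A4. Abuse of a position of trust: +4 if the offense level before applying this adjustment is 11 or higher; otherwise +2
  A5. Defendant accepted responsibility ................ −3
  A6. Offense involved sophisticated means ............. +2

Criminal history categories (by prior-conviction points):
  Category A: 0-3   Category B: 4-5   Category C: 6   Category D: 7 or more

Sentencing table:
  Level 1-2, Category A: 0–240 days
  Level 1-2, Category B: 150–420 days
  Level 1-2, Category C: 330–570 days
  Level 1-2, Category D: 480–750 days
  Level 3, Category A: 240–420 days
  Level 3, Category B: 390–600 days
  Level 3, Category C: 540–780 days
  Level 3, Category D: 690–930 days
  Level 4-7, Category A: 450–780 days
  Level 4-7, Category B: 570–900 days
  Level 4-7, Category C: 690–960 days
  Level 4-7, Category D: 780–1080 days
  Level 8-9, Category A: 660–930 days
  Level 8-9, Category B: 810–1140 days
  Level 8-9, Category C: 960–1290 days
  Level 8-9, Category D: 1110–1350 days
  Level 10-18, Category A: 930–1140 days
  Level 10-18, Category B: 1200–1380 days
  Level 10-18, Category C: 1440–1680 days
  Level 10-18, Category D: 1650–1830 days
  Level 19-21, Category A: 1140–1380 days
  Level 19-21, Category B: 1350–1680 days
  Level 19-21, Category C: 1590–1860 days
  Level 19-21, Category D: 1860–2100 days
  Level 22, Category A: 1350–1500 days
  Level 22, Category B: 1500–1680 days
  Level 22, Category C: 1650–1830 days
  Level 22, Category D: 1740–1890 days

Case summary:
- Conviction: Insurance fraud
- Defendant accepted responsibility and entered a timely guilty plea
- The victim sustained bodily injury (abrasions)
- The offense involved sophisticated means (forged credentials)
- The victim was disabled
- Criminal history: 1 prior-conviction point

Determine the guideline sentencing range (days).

Base offense level for insurance fraud: 7.
A1 applies: 7 + 3 = 10.
A2 does not apply.
A3 applies (level before this adjustment is 10 ≥ 4, so +4): 10 + 4 = 14.
A5 applies: 14 − 3 = 11.
A6 applies: 11 + 2 = 13.
Final offense level: 13.
Criminal history: 1 prior point → Category A (0-3).
Level 13 falls in the 10-18 band.
Grid: Level 10-18 × Category A = 930-1140 days.

930-1140 days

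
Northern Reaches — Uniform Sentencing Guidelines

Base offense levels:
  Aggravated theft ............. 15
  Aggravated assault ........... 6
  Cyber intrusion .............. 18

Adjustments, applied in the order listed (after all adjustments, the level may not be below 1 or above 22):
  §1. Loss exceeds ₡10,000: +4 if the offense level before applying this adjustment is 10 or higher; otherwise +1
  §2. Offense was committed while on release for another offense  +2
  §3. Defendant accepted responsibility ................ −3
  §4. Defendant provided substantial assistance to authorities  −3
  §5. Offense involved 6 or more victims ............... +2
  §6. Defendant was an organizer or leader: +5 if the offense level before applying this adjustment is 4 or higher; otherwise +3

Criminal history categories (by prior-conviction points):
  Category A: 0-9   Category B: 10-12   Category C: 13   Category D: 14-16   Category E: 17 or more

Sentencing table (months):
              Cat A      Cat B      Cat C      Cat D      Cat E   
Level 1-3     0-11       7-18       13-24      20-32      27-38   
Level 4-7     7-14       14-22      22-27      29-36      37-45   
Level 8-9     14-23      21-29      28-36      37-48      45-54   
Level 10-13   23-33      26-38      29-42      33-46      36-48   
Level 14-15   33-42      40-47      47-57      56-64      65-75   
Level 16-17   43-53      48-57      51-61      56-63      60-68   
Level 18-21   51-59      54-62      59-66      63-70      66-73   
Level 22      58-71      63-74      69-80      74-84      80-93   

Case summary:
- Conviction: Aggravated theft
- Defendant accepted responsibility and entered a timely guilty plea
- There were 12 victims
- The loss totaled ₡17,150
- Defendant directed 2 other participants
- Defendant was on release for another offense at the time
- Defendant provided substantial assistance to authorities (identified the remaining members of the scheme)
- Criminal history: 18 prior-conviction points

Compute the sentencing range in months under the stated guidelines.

80-93 months

Base offense level for aggravated theft: 15.
§1 applies (level before this adjustment is 15 ≥ 10, so +4): 15 + 4 = 19.
§2 applies: 19 + 2 = 21.
§3 applies: 21 − 3 = 18.
§4 applies: 18 − 3 = 15.
§5 applies: 15 + 2 = 17.
§6 applies (level before this adjustment is 17 ≥ 4, so +5): 17 + 5 = 22.
Final offense level: 22.
Criminal history: 18 prior points → Category E (17+).
Level 22 falls in the 22 band.
Grid: Level 22 × Category E = 80-93 months.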